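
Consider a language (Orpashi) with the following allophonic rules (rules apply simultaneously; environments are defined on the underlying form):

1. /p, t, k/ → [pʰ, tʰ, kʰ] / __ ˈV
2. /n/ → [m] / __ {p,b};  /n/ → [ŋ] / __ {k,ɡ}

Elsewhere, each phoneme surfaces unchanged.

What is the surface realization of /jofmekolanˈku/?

/j/ stays [j].
/o/ — not in any rule's target class → [o].
/f/ (between /o/ and /m/) is unaffected → [f].
/m/ stays [m].
/e/ stays [e].
/k/ (between /e/ and /o/): rule 1 targets it, but not immediately before a stressed vowel → unchanged [k].
/o/ stays [o].
/l/ stays [l].
/a/ stays [a].
/n/ (between /a/ and /k/) occurs before a labial or velar stop → [ŋ] by rule 2.
/k/ (between /n/ and /u/): immediately before a stressed vowel, so rule 1 applies → [kʰ].
/u/ (word-final): no rule targets it → [u].

[jofmekolaŋˈkʰu]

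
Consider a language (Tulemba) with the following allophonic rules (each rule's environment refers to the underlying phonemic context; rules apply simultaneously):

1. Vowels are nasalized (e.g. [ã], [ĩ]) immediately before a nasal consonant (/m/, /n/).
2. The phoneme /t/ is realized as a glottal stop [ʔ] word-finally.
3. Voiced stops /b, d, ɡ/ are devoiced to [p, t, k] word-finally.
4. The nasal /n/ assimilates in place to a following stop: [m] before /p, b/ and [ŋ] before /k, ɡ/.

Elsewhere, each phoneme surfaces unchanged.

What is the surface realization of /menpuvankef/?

[mẽmpuvãŋkef]

/m/ (word-initial) is unaffected → [m].
/e/ (between /m/ and /n/): before a nasal consonant, so rule 1 applies → [ẽ].
/n/ (between /e/ and /p/): before a labial or velar stop, so rule 4 applies → [m].
/p/ (between /n/ and /u/) is unaffected → [p].
/u/ (between /p/ and /v/): rule 1 targets it, but not before a nasal consonant → unchanged [u].
/v/ (between /u/ and /a/) is unaffected → [v].
/a/ meets the environment for rule 1 (before a nasal consonant) → [ã].
/n/ (between /a/ and /k/): before a labial or velar stop, so rule 4 applies → [ŋ].
/k/ stays [k].
/e/ (between /k/ and /f/) fails the environment for rule 1, so it stays [e].
/f/ (word-final): no rule targets it → [f].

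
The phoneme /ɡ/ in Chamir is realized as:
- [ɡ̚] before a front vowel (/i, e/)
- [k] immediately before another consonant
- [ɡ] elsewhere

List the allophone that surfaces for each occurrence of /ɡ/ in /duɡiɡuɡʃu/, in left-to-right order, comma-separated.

[ɡ̚], [ɡ], [k]

Occurrence 1 (position 3): before a front vowel (/i, e/) → [ɡ̚].
Occurrence 2 (position 5): no conditioning environment matches → elsewhere allophone [ɡ].
Occurrence 3 (position 7): immediately before another consonant → [k].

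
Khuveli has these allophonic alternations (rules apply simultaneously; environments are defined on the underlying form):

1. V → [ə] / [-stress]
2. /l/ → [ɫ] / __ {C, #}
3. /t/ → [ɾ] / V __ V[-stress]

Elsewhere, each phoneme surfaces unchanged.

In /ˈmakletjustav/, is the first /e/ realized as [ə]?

Rule 1 applies to /e/ (between /l/ and /t/: in an unstressed syllable) → [ə].
The actual realization is [ə], which matches [ə].

Yes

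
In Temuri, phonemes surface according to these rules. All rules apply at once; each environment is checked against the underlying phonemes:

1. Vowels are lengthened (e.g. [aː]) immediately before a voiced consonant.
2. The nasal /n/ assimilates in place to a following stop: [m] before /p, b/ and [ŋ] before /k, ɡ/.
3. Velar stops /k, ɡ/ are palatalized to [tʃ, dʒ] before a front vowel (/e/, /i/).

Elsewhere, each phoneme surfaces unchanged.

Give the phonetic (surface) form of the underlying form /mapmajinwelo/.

/a/ — between /m/ and /p/; rule 1 does not apply here → [a].
/a/ (between /m/ and /j/): before a voiced consonant, so rule 1 applies → [aː].
/i/ — between /j/ and /n/, before a voiced consonant — surfaces as [iː] (rule 1).
/n/ (between /i/ and /w/) is in the target of rule 2 but the environment (before a labial or velar stop) is not met → [n].
Rule 1 applies to /e/ (between /w/ and /l/: before a voiced consonant) → [eː].
/o/ (word-final) is in the target of rule 1 but the environment (before a voiced consonant) is not met → [o].

[mapmaːjiːnweːlo]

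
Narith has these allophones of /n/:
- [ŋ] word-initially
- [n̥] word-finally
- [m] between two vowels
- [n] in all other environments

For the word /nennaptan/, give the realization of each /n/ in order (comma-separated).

[ŋ], [n], [n], [n̥]

Occurrence 1 (position 1): word-initially → [ŋ].
Occurrence 2 (position 3): no conditioning environment matches → elsewhere allophone [n].
Occurrence 3 (position 4): no conditioning environment matches → elsewhere allophone [n].
Occurrence 4 (position 9): word-finally → [n̥].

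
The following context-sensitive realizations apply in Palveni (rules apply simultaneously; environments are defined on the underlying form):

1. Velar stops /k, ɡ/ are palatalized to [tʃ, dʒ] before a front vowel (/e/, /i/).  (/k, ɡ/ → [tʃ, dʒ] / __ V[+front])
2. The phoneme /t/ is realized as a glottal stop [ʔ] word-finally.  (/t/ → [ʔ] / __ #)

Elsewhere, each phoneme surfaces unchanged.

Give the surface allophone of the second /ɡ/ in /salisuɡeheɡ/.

/ɡ/ (word-final) is in the target of rule 1 but the environment (before a front vowel) is not met → [ɡ].

[ɡ]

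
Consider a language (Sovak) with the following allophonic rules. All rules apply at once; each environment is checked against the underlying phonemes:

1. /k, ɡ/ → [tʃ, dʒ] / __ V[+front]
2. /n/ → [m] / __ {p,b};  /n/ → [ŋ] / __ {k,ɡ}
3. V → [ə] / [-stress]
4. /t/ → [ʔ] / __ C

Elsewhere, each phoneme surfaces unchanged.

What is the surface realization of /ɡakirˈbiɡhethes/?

/ɡ/ (word-initial) is in the target of rule 1 but the environment (before a front vowel) is not met → [ɡ].
/a/ (between /ɡ/ and /k/) occurs in an unstressed syllable → [ə] by rule 3.
/k/ — between /a/ and /i/, before a front vowel — surfaces as [tʃ] (rule 1).
/i/ (between /k/ and /r/) occurs in an unstressed syllable → [ə] by rule 3.
/r/ — not in any rule's target class → [r].
/b/ (between /r/ and /i/): no rule targets it → [b].
/i/ (between /b/ and /ɡ/): rule 3 targets it, but not in an unstressed syllable → unchanged [i].
/ɡ/ (between /i/ and /h/) is in the target of rule 1 but the environment (before a front vowel) is not met → [ɡ].
/h/ — not in any rule's target class → [h].
Rule 3 applies to /e/ (between /h/ and /t/: in an unstressed syllable) → [ə].
/t/ — between /e/ and /h/, immediately before a consonant — surfaces as [ʔ] (rule 4).
/h/ stays [h].
/e/ (between /h/ and /s/): in an unstressed syllable, so rule 3 applies → [ə].
/s/ (word-final): no rule targets it → [s].

[ɡətʃərˈbiɡhəʔhəs]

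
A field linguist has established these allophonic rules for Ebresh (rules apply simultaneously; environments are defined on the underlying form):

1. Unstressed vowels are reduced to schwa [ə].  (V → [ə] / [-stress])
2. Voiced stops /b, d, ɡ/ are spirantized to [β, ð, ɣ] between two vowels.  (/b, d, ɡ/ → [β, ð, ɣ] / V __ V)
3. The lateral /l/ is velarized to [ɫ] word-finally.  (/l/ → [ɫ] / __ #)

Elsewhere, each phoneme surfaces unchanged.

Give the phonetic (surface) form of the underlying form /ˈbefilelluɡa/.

/b/ (word-initial): rule 2 targets it, but not between two vowels → unchanged [b].
/e/ (between /b/ and /f/): rule 1 targets it, but not in an unstressed syllable → unchanged [e].
/f/ — not in any rule's target class → [f].
/i/ (between /f/ and /l/): in an unstressed syllable, so rule 1 applies → [ə].
/l/ — between /i/ and /e/; rule 3 does not apply here → [l].
/e/ (between /l/ and /l/): in an unstressed syllable, so rule 1 applies → [ə].
/l/ (between /e/ and /l/) fails the environment for rule 3, so it stays [l].
/l/ — between /l/ and /u/; rule 3 does not apply here → [l].
/u/ — between /l/ and /ɡ/, in an unstressed syllable — surfaces as [ə] (rule 1).
Rule 2 applies to /ɡ/ (between /u/ and /a/: between two vowels) → [ɣ].
/a/ meets the environment for rule 1 (in an unstressed syllable) → [ə].

[ˈbefələlləɣə]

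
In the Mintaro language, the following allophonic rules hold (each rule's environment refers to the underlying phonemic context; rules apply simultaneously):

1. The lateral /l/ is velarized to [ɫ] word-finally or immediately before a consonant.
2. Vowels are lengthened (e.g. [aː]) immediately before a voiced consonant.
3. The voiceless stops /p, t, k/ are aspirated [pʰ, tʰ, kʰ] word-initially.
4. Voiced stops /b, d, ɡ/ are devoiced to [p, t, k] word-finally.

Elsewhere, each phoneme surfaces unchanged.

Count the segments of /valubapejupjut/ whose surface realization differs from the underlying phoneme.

3

Segments that undergo a rule: /a/ → [aː] (rule 2); /u/ → [uː] (rule 2); /e/ → [eː] (rule 2).
All other segments surface unchanged.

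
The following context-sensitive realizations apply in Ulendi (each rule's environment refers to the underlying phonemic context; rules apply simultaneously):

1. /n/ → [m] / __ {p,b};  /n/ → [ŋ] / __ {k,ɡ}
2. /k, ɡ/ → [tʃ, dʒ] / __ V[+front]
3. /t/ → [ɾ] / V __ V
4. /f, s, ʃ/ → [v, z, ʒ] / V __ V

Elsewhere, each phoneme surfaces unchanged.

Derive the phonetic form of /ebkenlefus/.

/k/ (between /b/ and /e/): before a front vowel, so rule 2 applies → [tʃ].
/n/ (between /e/ and /l/) fails the environment for rule 1, so it stays [n].
/f/ (between /e/ and /u/) occurs between two vowels → [v] by rule 4.
/s/ (word-final): rule 4 targets it, but not between two vowels → unchanged [s].

[ebtʃenlevus]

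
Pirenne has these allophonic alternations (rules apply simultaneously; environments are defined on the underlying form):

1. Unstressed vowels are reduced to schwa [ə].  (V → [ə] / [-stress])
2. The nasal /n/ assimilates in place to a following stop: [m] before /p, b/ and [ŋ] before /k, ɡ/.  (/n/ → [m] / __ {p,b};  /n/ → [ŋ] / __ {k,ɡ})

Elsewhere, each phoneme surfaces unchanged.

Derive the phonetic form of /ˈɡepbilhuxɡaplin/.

/ɡ/ — not in any rule's target class → [ɡ].
/e/ (between /ɡ/ and /p/): rule 1 targets it, but not in an unstressed syllable → unchanged [e].
/p/ — not in any rule's target class → [p].
/b/ (between /p/ and /i/): no rule targets it → [b].
Rule 1 applies to /i/ (between /b/ and /l/: in an unstressed syllable) → [ə].
/l/ (between /i/ and /h/) is unaffected → [l].
/h/ (between /l/ and /u/) is unaffected → [h].
Rule 1 applies to /u/ (between /h/ and /x/: in an unstressed syllable) → [ə].
/x/ (between /u/ and /ɡ/): no rule targets it → [x].
/ɡ/ stays [ɡ].
Rule 1 applies to /a/ (between /ɡ/ and /p/: in an unstressed syllable) → [ə].
/p/ — not in any rule's target class → [p].
/l/ (between /p/ and /i/): no rule targets it → [l].
/i/ meets the environment for rule 1 (in an unstressed syllable) → [ə].
/n/ (word-final): rule 2 targets it, but not before a labial or velar stop → unchanged [n].

[ˈɡepbəlhəxɡəplən]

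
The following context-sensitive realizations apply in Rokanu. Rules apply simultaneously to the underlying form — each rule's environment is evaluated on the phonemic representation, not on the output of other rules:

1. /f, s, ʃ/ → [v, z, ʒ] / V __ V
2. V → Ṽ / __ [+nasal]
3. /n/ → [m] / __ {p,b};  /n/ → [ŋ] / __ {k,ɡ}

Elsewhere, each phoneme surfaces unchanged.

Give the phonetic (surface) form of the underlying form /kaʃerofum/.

/k/ (word-initial) is unaffected → [k].
/a/ (between /k/ and /ʃ/) is in the target of rule 2 but the environment (before a nasal consonant) is not met → [a].
/ʃ/ — between /a/ and /e/, between two vowels — surfaces as [ʒ] (rule 1).
/e/ (between /ʃ/ and /r/) fails the environment for rule 2, so it stays [e].
/r/ (between /e/ and /o/) is unaffected → [r].
/o/ — between /r/ and /f/; rule 2 does not apply here → [o].
Rule 1 applies to /f/ (between /o/ and /u/: between two vowels) → [v].
/u/ (between /f/ and /m/) occurs before a nasal consonant → [ũ] by rule 2.
/m/ (word-final): no rule targets it → [m].

[kaʒerovũm]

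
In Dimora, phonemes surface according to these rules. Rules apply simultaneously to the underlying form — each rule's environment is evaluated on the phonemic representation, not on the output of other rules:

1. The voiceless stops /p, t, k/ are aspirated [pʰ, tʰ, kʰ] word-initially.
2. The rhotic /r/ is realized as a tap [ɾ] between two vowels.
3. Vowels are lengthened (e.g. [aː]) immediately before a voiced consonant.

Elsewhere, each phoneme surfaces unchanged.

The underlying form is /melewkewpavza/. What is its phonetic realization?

[meːleːwkeːwpaːvza]

/m/ (word-initial) is unaffected → [m].
/e/ (between /m/ and /l/) occurs before a voiced consonant → [eː] by rule 3.
/l/ — not in any rule's target class → [l].
/e/ (between /l/ and /w/): before a voiced consonant, so rule 3 applies → [eː].
/w/ (between /e/ and /k/) is unaffected → [w].
/k/ (between /w/ and /e/) fails the environment for rule 1, so it stays [k].
/e/ meets the environment for rule 3 (before a voiced consonant) → [eː].
/w/ — not in any rule's target class → [w].
/p/ — between /w/ and /a/; rule 1 does not apply here → [p].
Rule 3 applies to /a/ (between /p/ and /v/: before a voiced consonant) → [aː].
/v/ (between /a/ and /z/): no rule targets it → [v].
/z/ (between /v/ and /a/) is unaffected → [z].
/a/ (word-final): rule 3 targets it, but not before a voiced consonant → unchanged [a].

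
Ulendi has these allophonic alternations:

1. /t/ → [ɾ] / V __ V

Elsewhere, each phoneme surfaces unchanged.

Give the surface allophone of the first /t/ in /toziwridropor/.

/t/ (word-initial) fails the environment for rule 1, so it stays [t].

[t]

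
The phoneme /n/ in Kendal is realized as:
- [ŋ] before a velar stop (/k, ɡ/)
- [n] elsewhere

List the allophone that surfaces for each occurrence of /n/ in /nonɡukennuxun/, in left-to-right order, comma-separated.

Occurrence 1 (position 1): no conditioning environment matches → elsewhere allophone [n].
Occurrence 2 (position 3): before a velar stop → [ŋ].
Occurrence 3 (position 8): no conditioning environment matches → elsewhere allophone [n].
Occurrence 4 (position 9): no conditioning environment matches → elsewhere allophone [n].
Occurrence 5 (position 13): no conditioning environment matches → elsewhere allophone [n].

[n], [ŋ], [n], [n], [n]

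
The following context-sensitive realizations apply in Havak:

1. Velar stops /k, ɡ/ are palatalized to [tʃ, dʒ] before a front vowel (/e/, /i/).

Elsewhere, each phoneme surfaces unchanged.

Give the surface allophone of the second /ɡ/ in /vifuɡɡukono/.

/ɡ/ (between /ɡ/ and /u/): rule 1 targets it, but not before a front vowel → unchanged [ɡ].

[ɡ]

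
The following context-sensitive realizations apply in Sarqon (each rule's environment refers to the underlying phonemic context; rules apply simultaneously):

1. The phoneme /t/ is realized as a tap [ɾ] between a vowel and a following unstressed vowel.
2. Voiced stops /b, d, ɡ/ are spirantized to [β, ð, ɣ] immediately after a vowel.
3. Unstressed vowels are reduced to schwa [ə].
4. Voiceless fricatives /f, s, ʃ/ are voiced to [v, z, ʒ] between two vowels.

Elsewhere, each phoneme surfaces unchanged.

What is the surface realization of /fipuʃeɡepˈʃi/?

[fəpəʒəɣəpˈʃi]

/f/ (word-initial): rule 4 targets it, but not between two vowels → unchanged [f].
Rule 3 applies to /i/ (between /f/ and /p/: in an unstressed syllable) → [ə].
/p/ stays [p].
/u/ (between /p/ and /ʃ/): in an unstressed syllable, so rule 3 applies → [ə].
/ʃ/ — between /u/ and /e/, between two vowels — surfaces as [ʒ] (rule 4).
/e/ meets the environment for rule 3 (in an unstressed syllable) → [ə].
/ɡ/ (between /e/ and /e/): immediately after a vowel, so rule 2 applies → [ɣ].
/e/ — between /ɡ/ and /p/, in an unstressed syllable — surfaces as [ə] (rule 3).
/p/ stays [p].
/ʃ/ (between /p/ and /i/) fails the environment for rule 4, so it stays [ʃ].
/i/ (word-final) fails the environment for rule 3, so it stays [i].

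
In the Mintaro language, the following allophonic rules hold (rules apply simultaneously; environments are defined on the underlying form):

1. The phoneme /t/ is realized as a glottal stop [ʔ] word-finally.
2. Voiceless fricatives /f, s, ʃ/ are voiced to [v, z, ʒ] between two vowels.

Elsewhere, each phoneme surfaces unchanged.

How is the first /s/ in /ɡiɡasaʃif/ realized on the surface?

/s/ (between /a/ and /a/) occurs between two vowels → [z] by rule 2.

[z]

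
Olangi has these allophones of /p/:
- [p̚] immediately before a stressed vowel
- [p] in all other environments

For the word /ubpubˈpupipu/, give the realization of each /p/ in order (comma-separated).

[p], [p̚], [p], [p]

Occurrence 1 (position 3): no conditioning environment matches → elsewhere allophone [p].
Occurrence 2 (position 6): immediately before a stressed vowel → [p̚].
Occurrence 3 (position 8): no conditioning environment matches → elsewhere allophone [p].
Occurrence 4 (position 10): no conditioning environment matches → elsewhere allophone [p].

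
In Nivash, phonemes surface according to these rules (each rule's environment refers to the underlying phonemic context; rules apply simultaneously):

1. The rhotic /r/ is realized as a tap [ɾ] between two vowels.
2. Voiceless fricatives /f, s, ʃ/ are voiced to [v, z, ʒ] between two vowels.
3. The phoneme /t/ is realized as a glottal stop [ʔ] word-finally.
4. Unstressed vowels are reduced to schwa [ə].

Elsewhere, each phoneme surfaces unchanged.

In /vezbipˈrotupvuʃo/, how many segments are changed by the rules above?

Segments that undergo a rule: /e/ → [ə] (rule 4); /i/ → [ə] (rule 4); /u/ → [ə] (rule 4); /u/ → [ə] (rule 4); /ʃ/ → [ʒ] (rule 2); /o/ → [ə] (rule 4).
All other segments surface unchanged.

6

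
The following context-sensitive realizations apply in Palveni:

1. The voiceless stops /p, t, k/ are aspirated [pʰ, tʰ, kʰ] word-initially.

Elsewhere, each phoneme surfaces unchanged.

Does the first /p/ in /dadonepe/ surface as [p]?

Yes

/p/ (between /e/ and /e/): rule 1 targets it, but not word-initially → unchanged [p].
The actual realization is [p], which matches [p].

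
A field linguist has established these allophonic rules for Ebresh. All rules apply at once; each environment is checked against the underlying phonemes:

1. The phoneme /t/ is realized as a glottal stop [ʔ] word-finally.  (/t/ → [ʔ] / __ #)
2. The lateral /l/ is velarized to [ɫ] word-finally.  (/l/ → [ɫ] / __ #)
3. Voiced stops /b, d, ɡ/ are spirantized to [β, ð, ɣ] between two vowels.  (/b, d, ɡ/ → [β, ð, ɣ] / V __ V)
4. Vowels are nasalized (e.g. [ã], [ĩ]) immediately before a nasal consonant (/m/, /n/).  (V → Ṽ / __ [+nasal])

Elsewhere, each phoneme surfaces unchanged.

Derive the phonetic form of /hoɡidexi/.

[hoɣiðexi]

/h/ stays [h].
/o/ (between /h/ and /ɡ/): rule 4 targets it, but not before a nasal consonant → unchanged [o].
Rule 3 applies to /ɡ/ (between /o/ and /i/: between two vowels) → [ɣ].
/i/ — between /ɡ/ and /d/; rule 4 does not apply here → [i].
/d/ (between /i/ and /e/): between two vowels, so rule 3 applies → [ð].
/e/ — between /d/ and /x/; rule 4 does not apply here → [e].
/x/ (between /e/ and /i/) is unaffected → [x].
/i/ (word-final) fails the environment for rule 4, so it stays [i].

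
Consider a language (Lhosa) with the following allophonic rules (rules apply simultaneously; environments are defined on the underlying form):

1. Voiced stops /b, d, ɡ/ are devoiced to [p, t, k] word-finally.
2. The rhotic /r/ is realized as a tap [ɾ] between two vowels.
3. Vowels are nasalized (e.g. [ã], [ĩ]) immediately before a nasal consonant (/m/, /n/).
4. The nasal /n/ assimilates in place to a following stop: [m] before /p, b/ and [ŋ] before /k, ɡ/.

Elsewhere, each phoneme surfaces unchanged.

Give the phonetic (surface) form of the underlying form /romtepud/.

[rõmteput]

/r/ (word-initial) is in the target of rule 2 but the environment (between two vowels) is not met → [r].
Rule 3 applies to /o/ (between /r/ and /m/: before a nasal consonant) → [õ].
/e/ (between /t/ and /p/) is in the target of rule 3 but the environment (before a nasal consonant) is not met → [e].
/u/ — between /p/ and /d/; rule 3 does not apply here → [u].
/d/ (word-final) occurs word-finally → [t] by rule 1.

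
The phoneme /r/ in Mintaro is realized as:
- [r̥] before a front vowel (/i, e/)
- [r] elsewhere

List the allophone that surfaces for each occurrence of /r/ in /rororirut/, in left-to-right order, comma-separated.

[r], [r], [r̥], [r]

Occurrence 1 (position 1): no conditioning environment matches → elsewhere allophone [r].
Occurrence 2 (position 3): no conditioning environment matches → elsewhere allophone [r].
Occurrence 3 (position 5): before a front vowel (/i, e/) → [r̥].
Occurrence 4 (position 7): no conditioning environment matches → elsewhere allophone [r].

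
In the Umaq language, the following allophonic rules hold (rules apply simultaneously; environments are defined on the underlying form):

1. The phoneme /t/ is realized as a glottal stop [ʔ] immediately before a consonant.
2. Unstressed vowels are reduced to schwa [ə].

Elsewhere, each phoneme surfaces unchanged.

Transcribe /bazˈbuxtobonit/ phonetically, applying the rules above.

/b/ (word-initial) is unaffected → [b].
/a/ meets the environment for rule 2 (in an unstressed syllable) → [ə].
/z/ (between /a/ and /b/) is unaffected → [z].
/b/ stays [b].
/u/ (between /b/ and /x/) fails the environment for rule 2, so it stays [u].
/x/ (between /u/ and /t/) is unaffected → [x].
/t/ (between /x/ and /o/) is in the target of rule 1 but the environment (immediately before a consonant) is not met → [t].
/o/ meets the environment for rule 2 (in an unstressed syllable) → [ə].
/b/ (between /o/ and /o/): no rule targets it → [b].
/o/ — between /b/ and /n/, in an unstressed syllable — surfaces as [ə] (rule 2).
/n/ — not in any rule's target class → [n].
/i/ meets the environment for rule 2 (in an unstressed syllable) → [ə].
/t/ — word-final; rule 1 does not apply here → [t].

[bəzˈbuxtəbənət]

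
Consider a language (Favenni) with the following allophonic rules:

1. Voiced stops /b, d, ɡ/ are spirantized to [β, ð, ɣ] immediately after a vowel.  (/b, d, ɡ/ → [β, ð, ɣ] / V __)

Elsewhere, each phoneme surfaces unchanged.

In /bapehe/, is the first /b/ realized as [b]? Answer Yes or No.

/b/ (word-initial) is in the target of rule 1 but the environment (immediately after a vowel) is not met → [b].
The actual realization is [b], which matches [b].

Yes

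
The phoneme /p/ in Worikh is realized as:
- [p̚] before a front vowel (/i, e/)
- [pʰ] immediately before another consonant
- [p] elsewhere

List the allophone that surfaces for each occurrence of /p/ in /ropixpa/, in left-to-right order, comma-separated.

Occurrence 1 (position 3): before a front vowel (/i, e/) → [p̚].
Occurrence 2 (position 6): no conditioning environment matches → elsewhere allophone [p].

[p̚], [p]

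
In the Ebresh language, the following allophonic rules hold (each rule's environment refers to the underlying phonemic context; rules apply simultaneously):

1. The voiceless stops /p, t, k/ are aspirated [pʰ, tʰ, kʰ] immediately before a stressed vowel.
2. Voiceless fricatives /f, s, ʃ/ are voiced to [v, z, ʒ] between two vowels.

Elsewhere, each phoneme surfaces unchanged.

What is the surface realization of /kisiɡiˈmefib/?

[kiziɡiˈmevib]

/k/ (word-initial) fails the environment for rule 1, so it stays [k].
/i/ (between /k/ and /s/) is unaffected → [i].
/s/ (between /i/ and /i/) occurs between two vowels → [z] by rule 2.
/i/ (between /s/ and /ɡ/) is unaffected → [i].
/ɡ/ — not in any rule's target class → [ɡ].
/i/ stays [i].
/m/ (between /i/ and /e/) is unaffected → [m].
/e/ stays [e].
/f/ (between /e/ and /i/): between two vowels, so rule 2 applies → [v].
/i/ — not in any rule's target class → [i].
/b/ stays [b].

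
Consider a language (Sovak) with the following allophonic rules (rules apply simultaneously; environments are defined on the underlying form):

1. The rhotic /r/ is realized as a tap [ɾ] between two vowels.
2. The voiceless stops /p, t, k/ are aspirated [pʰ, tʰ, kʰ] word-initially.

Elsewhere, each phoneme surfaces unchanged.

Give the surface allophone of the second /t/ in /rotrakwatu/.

/t/ — between /a/ and /u/; rule 2 does not apply here → [t].

[t]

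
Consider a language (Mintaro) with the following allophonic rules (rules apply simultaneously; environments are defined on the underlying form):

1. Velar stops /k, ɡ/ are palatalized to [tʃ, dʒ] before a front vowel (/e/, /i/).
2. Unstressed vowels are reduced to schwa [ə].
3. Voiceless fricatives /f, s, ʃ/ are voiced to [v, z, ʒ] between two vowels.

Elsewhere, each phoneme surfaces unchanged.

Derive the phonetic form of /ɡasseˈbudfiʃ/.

/ɡ/ (word-initial) is in the target of rule 1 but the environment (before a front vowel) is not met → [ɡ].
/a/ — between /ɡ/ and /s/, in an unstressed syllable — surfaces as [ə] (rule 2).
/s/ (between /a/ and /s/) is in the target of rule 3 but the environment (between two vowels) is not met → [s].
/s/ (between /s/ and /e/) is in the target of rule 3 but the environment (between two vowels) is not met → [s].
/e/ — between /s/ and /b/, in an unstressed syllable — surfaces as [ə] (rule 2).
/u/ (between /b/ and /d/) is in the target of rule 2 but the environment (in an unstressed syllable) is not met → [u].
/f/ — between /d/ and /i/; rule 3 does not apply here → [f].
Rule 2 applies to /i/ (between /f/ and /ʃ/: in an unstressed syllable) → [ə].
/ʃ/ (word-final): rule 3 targets it, but not between two vowels → unchanged [ʃ].

[ɡəssəˈbudfəʃ]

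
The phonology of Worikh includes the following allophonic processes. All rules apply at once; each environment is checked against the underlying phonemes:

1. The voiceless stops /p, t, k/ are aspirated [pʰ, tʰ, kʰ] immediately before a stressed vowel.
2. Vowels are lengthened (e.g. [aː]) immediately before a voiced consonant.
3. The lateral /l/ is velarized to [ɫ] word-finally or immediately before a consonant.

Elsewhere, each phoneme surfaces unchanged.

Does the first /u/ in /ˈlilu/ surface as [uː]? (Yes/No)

/u/ — word-final; rule 2 does not apply here → [u].
The actual realization is [u], not [uː].

No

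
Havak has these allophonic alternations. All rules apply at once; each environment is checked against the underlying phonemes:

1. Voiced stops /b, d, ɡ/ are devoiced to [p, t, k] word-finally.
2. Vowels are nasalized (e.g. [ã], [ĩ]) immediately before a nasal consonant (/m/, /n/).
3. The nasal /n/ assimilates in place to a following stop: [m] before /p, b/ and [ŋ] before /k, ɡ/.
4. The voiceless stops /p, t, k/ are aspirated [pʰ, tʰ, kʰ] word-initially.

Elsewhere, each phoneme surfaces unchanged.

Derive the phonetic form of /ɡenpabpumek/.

/ɡ/ (word-initial) is in the target of rule 1 but the environment (word-finally) is not met → [ɡ].
/e/ (between /ɡ/ and /n/) occurs before a nasal consonant → [ẽ] by rule 2.
/n/ — between /e/ and /p/, before a labial or velar stop — surfaces as [m] (rule 3).
/p/ (between /n/ and /a/) fails the environment for rule 4, so it stays [p].
/a/ — between /p/ and /b/; rule 2 does not apply here → [a].
/b/ (between /a/ and /p/): rule 1 targets it, but not word-finally → unchanged [b].
/p/ — between /b/ and /u/; rule 4 does not apply here → [p].
Rule 2 applies to /u/ (between /p/ and /m/: before a nasal consonant) → [ũ].
/m/ stays [m].
/e/ (between /m/ and /k/) is in the target of rule 2 but the environment (before a nasal consonant) is not met → [e].
/k/ (word-final) is in the target of rule 4 but the environment (word-initially) is not met → [k].

[ɡẽmpabpũmek]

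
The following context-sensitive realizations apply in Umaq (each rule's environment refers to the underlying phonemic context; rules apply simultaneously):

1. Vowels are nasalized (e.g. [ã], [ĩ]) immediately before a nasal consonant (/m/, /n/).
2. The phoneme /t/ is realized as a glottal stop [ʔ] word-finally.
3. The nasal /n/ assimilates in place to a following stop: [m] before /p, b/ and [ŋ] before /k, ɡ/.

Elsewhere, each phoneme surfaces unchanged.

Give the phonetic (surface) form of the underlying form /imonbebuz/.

Rule 1 applies to /i/ (word-initial: before a nasal consonant) → [ĩ].
/m/ stays [m].
/o/ (between /m/ and /n/) occurs before a nasal consonant → [õ] by rule 1.
Rule 3 applies to /n/ (between /o/ and /b/: before a labial or velar stop) → [m].
/b/ — not in any rule's target class → [b].
/e/ (between /b/ and /b/): rule 1 targets it, but not before a nasal consonant → unchanged [e].
/b/ stays [b].
/u/ (between /b/ and /z/) fails the environment for rule 1, so it stays [u].
/z/ — not in any rule's target class → [z].

[ĩmõmbebuz]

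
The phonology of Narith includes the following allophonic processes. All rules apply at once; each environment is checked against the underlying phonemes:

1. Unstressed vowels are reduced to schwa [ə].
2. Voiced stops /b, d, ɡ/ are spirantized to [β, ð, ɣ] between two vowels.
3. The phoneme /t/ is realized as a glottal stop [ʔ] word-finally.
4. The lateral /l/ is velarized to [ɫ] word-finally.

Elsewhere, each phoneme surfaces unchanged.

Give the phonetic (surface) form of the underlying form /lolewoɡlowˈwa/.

/l/ (word-initial) fails the environment for rule 4, so it stays [l].
Rule 1 applies to /o/ (between /l/ and /l/: in an unstressed syllable) → [ə].
/l/ — between /o/ and /e/; rule 4 does not apply here → [l].
Rule 1 applies to /e/ (between /l/ and /w/: in an unstressed syllable) → [ə].
/w/ (between /e/ and /o/) is unaffected → [w].
/o/ (between /w/ and /ɡ/) occurs in an unstressed syllable → [ə] by rule 1.
/ɡ/ (between /o/ and /l/): rule 2 targets it, but not between two vowels → unchanged [ɡ].
/l/ — between /ɡ/ and /o/; rule 4 does not apply here → [l].
Rule 1 applies to /o/ (between /l/ and /w/: in an unstressed syllable) → [ə].
/w/ (between /o/ and /w/): no rule targets it → [w].
/w/ stays [w].
/a/ (word-final) fails the environment for rule 1, so it stays [a].

[lələwəɡləwˈwa]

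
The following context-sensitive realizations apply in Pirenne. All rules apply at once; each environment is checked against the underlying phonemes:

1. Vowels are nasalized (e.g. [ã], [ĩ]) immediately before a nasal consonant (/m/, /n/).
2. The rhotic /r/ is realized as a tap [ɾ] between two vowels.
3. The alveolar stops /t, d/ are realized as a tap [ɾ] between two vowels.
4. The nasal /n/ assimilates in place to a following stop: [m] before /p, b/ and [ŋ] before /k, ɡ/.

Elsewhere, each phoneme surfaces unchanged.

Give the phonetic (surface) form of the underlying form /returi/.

/r/ (word-initial) is in the target of rule 2 but the environment (between two vowels) is not met → [r].
/e/ (between /r/ and /t/) fails the environment for rule 1, so it stays [e].
Rule 3 applies to /t/ (between /e/ and /u/: between two vowels) → [ɾ].
/u/ (between /t/ and /r/) fails the environment for rule 1, so it stays [u].
Rule 2 applies to /r/ (between /u/ and /i/: between two vowels) → [ɾ].
/i/ (word-final) is in the target of rule 1 but the environment (before a nasal consonant) is not met → [i].

[reɾuɾi]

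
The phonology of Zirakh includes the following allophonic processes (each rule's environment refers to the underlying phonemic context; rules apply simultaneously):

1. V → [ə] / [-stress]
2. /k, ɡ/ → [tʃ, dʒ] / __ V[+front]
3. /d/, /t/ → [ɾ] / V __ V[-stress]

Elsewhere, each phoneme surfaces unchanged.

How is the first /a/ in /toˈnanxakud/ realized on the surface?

/a/ — between /n/ and /n/; rule 1 does not apply here → [a].

[a]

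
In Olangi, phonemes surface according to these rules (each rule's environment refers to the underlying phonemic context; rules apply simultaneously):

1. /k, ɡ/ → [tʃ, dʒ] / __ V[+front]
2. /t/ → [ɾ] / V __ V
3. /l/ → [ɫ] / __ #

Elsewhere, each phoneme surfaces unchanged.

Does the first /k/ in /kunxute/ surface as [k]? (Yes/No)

/k/ (word-initial) fails the environment for rule 1, so it stays [k].
The actual realization is [k], which matches [k].

Yes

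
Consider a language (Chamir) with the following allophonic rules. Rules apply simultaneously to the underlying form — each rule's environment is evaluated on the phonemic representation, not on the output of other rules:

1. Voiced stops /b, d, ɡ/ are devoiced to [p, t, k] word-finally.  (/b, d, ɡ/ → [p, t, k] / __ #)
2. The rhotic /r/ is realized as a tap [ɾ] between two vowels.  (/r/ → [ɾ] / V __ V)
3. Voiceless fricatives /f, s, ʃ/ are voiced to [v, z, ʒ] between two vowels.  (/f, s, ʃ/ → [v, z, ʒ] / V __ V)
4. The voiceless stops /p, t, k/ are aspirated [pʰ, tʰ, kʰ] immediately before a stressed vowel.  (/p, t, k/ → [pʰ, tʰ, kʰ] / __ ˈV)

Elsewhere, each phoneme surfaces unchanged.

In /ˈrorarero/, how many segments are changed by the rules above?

3

Segments that undergo a rule: /r/ → [ɾ] (rule 2); /r/ → [ɾ] (rule 2); /r/ → [ɾ] (rule 2).
All other segments surface unchanged.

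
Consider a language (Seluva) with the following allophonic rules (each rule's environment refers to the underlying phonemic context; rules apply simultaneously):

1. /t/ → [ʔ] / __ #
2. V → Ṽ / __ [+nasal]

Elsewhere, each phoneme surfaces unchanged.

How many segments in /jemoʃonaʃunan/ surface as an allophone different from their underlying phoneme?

Segments that undergo a rule: /e/ → [ẽ] (rule 2); /o/ → [õ] (rule 2); /u/ → [ũ] (rule 2); /a/ → [ã] (rule 2).
All other segments surface unchanged.

4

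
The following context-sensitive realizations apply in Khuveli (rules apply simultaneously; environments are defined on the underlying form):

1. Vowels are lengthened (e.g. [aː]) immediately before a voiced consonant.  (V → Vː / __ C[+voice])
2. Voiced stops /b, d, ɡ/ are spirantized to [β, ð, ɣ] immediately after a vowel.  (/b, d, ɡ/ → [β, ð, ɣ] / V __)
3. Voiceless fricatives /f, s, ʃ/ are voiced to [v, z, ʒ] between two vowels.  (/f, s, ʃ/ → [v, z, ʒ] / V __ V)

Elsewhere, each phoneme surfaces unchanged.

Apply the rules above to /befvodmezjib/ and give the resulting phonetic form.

/b/ (word-initial): rule 2 targets it, but not immediately after a vowel → unchanged [b].
/e/ (between /b/ and /f/): rule 1 targets it, but not before a voiced consonant → unchanged [e].
/f/ (between /e/ and /v/) is in the target of rule 3 but the environment (between two vowels) is not met → [f].
/o/ meets the environment for rule 1 (before a voiced consonant) → [oː].
/d/ (between /o/ and /m/) occurs immediately after a vowel → [ð] by rule 2.
/e/ (between /m/ and /z/): before a voiced consonant, so rule 1 applies → [eː].
/i/ (between /j/ and /b/) occurs before a voiced consonant → [iː] by rule 1.
Rule 2 applies to /b/ (word-final: immediately after a vowel) → [β].

[befvoːðmeːzjiːβ]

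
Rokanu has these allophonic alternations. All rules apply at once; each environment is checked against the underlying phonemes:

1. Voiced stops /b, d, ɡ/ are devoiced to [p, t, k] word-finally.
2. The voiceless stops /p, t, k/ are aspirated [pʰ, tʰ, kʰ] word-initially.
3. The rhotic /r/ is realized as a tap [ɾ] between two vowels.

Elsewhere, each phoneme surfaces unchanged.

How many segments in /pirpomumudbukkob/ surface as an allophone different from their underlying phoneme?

2

Segments that undergo a rule: /p/ → [pʰ] (rule 2); /b/ → [p] (rule 1).
All other segments surface unchanged.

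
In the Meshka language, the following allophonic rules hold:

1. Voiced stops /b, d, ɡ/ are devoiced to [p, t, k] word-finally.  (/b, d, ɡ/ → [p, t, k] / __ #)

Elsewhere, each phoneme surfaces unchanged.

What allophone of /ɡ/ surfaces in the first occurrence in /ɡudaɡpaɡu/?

/ɡ/ (word-initial): rule 1 targets it, but not word-finally → unchanged [ɡ].

[ɡ]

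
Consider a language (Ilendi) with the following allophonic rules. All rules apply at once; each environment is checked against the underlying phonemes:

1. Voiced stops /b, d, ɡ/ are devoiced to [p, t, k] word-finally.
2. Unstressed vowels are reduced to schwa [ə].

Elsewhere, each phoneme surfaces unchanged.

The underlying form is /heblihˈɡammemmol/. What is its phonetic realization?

/h/ (word-initial): no rule targets it → [h].
Rule 2 applies to /e/ (between /h/ and /b/: in an unstressed syllable) → [ə].
/b/ (between /e/ and /l/) fails the environment for rule 1, so it stays [b].
/l/ (between /b/ and /i/) is unaffected → [l].
/i/ (between /l/ and /h/) occurs in an unstressed syllable → [ə] by rule 2.
/h/ (between /i/ and /ɡ/) is unaffected → [h].
/ɡ/ (between /h/ and /a/): rule 1 targets it, but not word-finally → unchanged [ɡ].
/a/ — between /ɡ/ and /m/; rule 2 does not apply here → [a].
/m/ (between /a/ and /m/) is unaffected → [m].
/m/ stays [m].
/e/ (between /m/ and /m/) occurs in an unstressed syllable → [ə] by rule 2.
/m/ — not in any rule's target class → [m].
/m/ (between /m/ and /o/): no rule targets it → [m].
Rule 2 applies to /o/ (between /m/ and /l/: in an unstressed syllable) → [ə].
/l/ (word-final) is unaffected → [l].

[həbləhˈɡamməmməl]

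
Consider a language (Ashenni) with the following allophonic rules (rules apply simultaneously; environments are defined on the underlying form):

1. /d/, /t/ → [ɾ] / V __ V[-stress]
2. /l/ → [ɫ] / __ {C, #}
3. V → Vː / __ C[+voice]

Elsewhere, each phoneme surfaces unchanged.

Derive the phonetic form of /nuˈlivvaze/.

/n/ (word-initial) is unaffected → [n].
/u/ meets the environment for rule 3 (before a voiced consonant) → [uː].
/l/ — between /u/ and /i/; rule 2 does not apply here → [l].
Rule 3 applies to /i/ (between /l/ and /v/: before a voiced consonant) → [iː].
/v/ (between /i/ and /v/) is unaffected → [v].
/v/ (between /v/ and /a/) is unaffected → [v].
/a/ meets the environment for rule 3 (before a voiced consonant) → [aː].
/z/ (between /a/ and /e/) is unaffected → [z].
/e/ (word-final) is in the target of rule 3 but the environment (before a voiced consonant) is not met → [e].

[nuːˈliːvvaːze]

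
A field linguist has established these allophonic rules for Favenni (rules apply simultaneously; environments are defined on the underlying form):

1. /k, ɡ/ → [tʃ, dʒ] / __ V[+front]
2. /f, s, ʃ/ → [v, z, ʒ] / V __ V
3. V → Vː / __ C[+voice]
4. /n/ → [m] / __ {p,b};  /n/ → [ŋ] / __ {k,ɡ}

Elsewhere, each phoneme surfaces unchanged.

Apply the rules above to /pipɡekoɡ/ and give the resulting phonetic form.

[pipdʒekoːɡ]

/i/ (between /p/ and /p/) fails the environment for rule 3, so it stays [i].
/ɡ/ (between /p/ and /e/): before a front vowel, so rule 1 applies → [dʒ].
/e/ — between /ɡ/ and /k/; rule 3 does not apply here → [e].
/k/ (between /e/ and /o/) is in the target of rule 1 but the environment (before a front vowel) is not met → [k].
/o/ (between /k/ and /ɡ/): before a voiced consonant, so rule 3 applies → [oː].
/ɡ/ (word-final) is in the target of rule 1 but the environment (before a front vowel) is not met → [ɡ].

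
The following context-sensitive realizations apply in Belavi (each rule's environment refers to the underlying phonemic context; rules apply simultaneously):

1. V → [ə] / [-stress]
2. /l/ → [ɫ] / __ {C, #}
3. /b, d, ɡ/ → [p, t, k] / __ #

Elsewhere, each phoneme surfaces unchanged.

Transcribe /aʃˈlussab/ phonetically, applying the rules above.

/a/ — word-initial, in an unstressed syllable — surfaces as [ə] (rule 1).
/ʃ/ — not in any rule's target class → [ʃ].
/l/ (between /ʃ/ and /u/): rule 2 targets it, but not word-finally or immediately before a consonant → unchanged [l].
/u/ (between /l/ and /s/): rule 1 targets it, but not in an unstressed syllable → unchanged [u].
/s/ (between /u/ and /s/): no rule targets it → [s].
/s/ stays [s].
/a/ meets the environment for rule 1 (in an unstressed syllable) → [ə].
/b/ (word-final) occurs word-finally → [p] by rule 3.

[əʃˈlussəp]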